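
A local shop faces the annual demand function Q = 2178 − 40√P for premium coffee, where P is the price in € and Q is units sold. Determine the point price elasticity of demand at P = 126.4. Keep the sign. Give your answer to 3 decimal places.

At P = 126.4, Q = 1728.289.
dQ/dP = −40/(2√P) = -1.779.
ε = (dQ/dP)(P/Q) = (-1.779)(126.4/1728.289).
|ε| < 1, so demand is inelastic at this price.

-0.130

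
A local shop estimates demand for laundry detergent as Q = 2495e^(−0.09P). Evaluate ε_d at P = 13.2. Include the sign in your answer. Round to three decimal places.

-1.188

At P = 13.2, Q = 760.552.
dQ/dP = −0.09·2495e^(−0.09P) = −0.09Q = -68.450.
ε = (dQ/dP)(P/Q) = (-68.450)(13.2/760.552).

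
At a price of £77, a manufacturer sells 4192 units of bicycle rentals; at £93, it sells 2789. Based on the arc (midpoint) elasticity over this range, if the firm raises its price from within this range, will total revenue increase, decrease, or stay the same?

decrease

Arc ε = (-1403/16)(85.00/3490.5) ≈ -2.135.
|ε| = 2.14 > 1, so demand is elastic. A price rise therefore reduces total revenue.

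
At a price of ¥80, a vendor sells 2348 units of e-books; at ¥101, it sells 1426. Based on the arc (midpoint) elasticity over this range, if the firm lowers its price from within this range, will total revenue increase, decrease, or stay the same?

increase

Arc ε = (-922/21)(90.50/1887.0) ≈ -2.106.
|ε| = 2.11 > 1, so demand is elastic. A price cut therefore raises total revenue.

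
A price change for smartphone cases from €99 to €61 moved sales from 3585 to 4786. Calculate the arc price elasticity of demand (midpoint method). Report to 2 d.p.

ΔQ = 4786 − 3585 = 1201; ΔP = 61 − 99 = -38.
Midpoints: P̄ = 80.00, Q̄ = 4185.5.
ε = (ΔQ/ΔP)(P̄/Q̄) = (1201/-38)(80.00/4185.5).

-0.60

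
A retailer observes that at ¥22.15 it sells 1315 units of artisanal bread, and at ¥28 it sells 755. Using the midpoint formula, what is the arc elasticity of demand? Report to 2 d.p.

-2.32

ΔQ = 755 − 1315 = -560; ΔP = 28 − 22.15 = 5.85.
Midpoints: P̄ = 25.07, Q̄ = 1035.0.
ε = (ΔQ/ΔP)(P̄/Q̄) = (-560/5.85)(25.07/1035.0).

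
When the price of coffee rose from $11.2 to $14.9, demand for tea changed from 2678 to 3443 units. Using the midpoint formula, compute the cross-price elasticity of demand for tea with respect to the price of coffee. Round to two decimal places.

0.88

ΔQ_x = 3443 − 2678 = 765; ΔP_y = 14.9 − 11.2 = 3.7.
Midpoints: P̄_y = 13.05, Q̄_x = 3060.5.
ε_xy = (ΔQ_x/ΔP_y)(P̄_y/Q̄_x) = (765/3.7)(13.05/3060.5).
ε_xy > 0, so the goods are substitutes.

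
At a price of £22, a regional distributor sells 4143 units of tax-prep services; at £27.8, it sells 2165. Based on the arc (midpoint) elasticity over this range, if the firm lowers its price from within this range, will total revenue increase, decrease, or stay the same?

increase

Arc ε = (-1978/5.8)(24.90/3154.0) ≈ -2.692.
|ε| = 2.69 > 1, so demand is elastic. A price cut therefore raises total revenue.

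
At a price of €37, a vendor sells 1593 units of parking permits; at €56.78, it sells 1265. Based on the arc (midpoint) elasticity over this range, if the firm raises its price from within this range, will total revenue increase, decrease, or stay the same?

increase

Arc ε = (-328/19.78)(46.89/1429.0) ≈ -0.544.
|ε| = 0.54 < 1, so demand is inelastic. A price rise therefore raises total revenue.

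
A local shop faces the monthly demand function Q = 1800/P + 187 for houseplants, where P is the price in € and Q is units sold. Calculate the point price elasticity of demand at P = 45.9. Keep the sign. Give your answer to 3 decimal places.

At P = 45.9, Q = 226.216.
dQ/dP = −1800/P² = -0.854.
ε = (dQ/dP)(P/Q) = (-0.854)(45.9/226.216).
|ε| < 1, so demand is inelastic at this price.

-0.173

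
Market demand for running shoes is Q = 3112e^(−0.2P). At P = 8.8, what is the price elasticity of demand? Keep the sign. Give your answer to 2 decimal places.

-1.76

At P = 8.8, Q = 535.404.
dQ/dP = −0.2·3112e^(−0.2P) = −0.2Q = -107.081.
ε = (dQ/dP)(P/Q) = (-107.081)(8.8/535.404).
|ε| > 1, so demand is elastic at this price.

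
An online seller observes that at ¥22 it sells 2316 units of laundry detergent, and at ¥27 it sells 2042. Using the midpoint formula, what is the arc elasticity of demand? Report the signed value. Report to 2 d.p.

-0.62

ΔQ = 2042 − 2316 = -274; ΔP = 27 − 22 = 5.
Midpoints: P̄ = 24.50, Q̄ = 2179.0.
ε = (ΔQ/ΔP)(P̄/Q̄) = (-274/5)(24.50/2179.0).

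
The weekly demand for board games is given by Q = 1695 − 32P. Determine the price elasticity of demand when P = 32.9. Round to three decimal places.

-1.639

At P = 32.9, Q = 642.200.
dQ/dP = −32.
ε = (dQ/dP)(P/Q) = (-32)(32.9/642.200).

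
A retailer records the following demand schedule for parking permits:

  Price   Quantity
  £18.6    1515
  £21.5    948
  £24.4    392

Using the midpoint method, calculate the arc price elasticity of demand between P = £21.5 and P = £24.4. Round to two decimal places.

At P = 21.5, Q = 948; at P = 24.4, Q = 392.
ΔQ = -556, ΔP = 2.9. Midpoints: P̄ = 22.95, Q̄ = 670.0.
ε = (ΔQ/ΔP)(P̄/Q̄) = (-556/2.9)(22.95/670.0).

-6.57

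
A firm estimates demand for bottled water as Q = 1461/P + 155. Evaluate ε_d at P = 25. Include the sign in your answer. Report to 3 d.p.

-0.274

At P = 25, Q = 213.440.
dQ/dP = −1461/P² = -2.338.
ε = (dQ/dP)(P/Q) = (-2.338)(25/213.440).
|ε| < 1, so demand is inelastic at this price.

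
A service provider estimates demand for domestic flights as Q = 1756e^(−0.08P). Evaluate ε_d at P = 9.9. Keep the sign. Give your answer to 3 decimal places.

-0.792

At P = 9.9, Q = 795.359.
dQ/dP = −0.08·1756e^(−0.08P) = −0.08Q = -63.629.
ε = (dQ/dP)(P/Q) = (-63.629)(9.9/795.359).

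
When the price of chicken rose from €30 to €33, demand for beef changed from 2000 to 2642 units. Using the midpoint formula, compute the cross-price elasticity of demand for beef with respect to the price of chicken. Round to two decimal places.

ΔQ_x = 2642 − 2000 = 642; ΔP_y = 33 − 30 = 3.
Midpoints: P̄_y = 31.50, Q̄_x = 2321.0.
ε_xy = (ΔQ_x/ΔP_y)(P̄_y/Q̄_x) = (642/3)(31.50/2321.0).
ε_xy > 0, so the goods are substitutes.

2.90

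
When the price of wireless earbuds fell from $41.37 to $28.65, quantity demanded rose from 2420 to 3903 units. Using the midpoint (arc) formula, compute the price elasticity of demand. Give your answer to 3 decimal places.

-1.291

ΔQ = 3903 − 2420 = 1483; ΔP = 28.65 − 41.37 = -12.72.
Midpoints: P̄ = 35.01, Q̄ = 3161.5.
ε = (ΔQ/ΔP)(P̄/Q̄) = (1483/-12.72)(35.01/3161.5).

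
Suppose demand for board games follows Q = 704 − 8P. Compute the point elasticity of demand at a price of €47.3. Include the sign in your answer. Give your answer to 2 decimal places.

At P = 47.3, Q = 325.600.
dQ/dP = −8.
ε = (dQ/dP)(P/Q) = (-8)(47.3/325.600).

-1.16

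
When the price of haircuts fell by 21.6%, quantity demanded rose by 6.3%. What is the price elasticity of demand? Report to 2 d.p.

-0.29

ε = %ΔQ / %ΔP = (6.3)/(-21.6) = -0.292.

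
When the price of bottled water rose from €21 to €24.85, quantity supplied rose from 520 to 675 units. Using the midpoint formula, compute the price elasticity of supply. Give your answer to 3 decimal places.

1.545

ΔQ = 675 − 520 = 155; ΔP = 24.85 − 21 = 3.85.
Midpoints: P̄ = 22.93, Q̄ = 597.5.
ε_s = (ΔQ/ΔP)(P̄/Q̄) = (155/3.85)(22.93/597.5).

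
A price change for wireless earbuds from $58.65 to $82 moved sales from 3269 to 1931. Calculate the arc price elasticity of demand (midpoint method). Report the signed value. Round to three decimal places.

ΔQ = 1931 − 3269 = -1338; ΔP = 82 − 58.65 = 23.35.
Midpoints: P̄ = 70.33, Q̄ = 2600.0.
ε = (ΔQ/ΔP)(P̄/Q̄) = (-1338/23.35)(70.33/2600.0).

-1.550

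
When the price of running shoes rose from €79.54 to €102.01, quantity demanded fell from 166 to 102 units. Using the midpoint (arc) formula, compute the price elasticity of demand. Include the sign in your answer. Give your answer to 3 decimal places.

ΔQ = 102 − 166 = -64; ΔP = 102.01 − 79.54 = 22.47.
Midpoints: P̄ = 90.78, Q̄ = 134.0.
ε = (ΔQ/ΔP)(P̄/Q̄) = (-64/22.47)(90.78/134.0).

-1.929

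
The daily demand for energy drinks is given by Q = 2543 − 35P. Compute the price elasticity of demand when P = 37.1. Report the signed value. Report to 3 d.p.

-1.043

At P = 37.1, Q = 1244.500.
dQ/dP = −35.
ε = (dQ/dP)(P/Q) = (-35)(37.1/1244.500).
|ε| > 1, so demand is elastic at this price.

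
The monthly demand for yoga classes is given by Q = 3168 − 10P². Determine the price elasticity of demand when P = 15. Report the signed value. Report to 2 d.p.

-4.90

At P = 15, Q = 918.
dQ/dP = −20P = -300.
ε = (dQ/dP)(P/Q) = (-300)(15/918).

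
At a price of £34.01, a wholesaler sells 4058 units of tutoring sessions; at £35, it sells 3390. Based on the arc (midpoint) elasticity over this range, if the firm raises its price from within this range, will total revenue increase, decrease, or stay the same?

decrease

Arc ε = (-668/0.99)(34.50/3724.0) ≈ -6.252.
|ε| = 6.25 > 1, so demand is elastic. A price rise therefore reduces total revenue.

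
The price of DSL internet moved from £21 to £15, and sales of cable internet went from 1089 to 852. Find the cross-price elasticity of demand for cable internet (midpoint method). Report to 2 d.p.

0.73

ΔQ_x = 852 − 1089 = -237; ΔP_y = 15 − 21 = -6.
Midpoints: P̄_y = 18.00, Q̄_x = 970.5.
ε_xy = (ΔQ_x/ΔP_y)(P̄_y/Q̄_x) = (-237/-6)(18.00/970.5).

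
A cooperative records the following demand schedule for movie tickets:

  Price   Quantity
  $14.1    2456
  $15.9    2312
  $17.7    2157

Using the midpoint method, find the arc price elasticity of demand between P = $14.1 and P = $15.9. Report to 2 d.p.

-0.50

At P = 14.1, Q = 2456; at P = 15.9, Q = 2312.
ΔQ = -144, ΔP = 1.8. Midpoints: P̄ = 15.00, Q̄ = 2384.0.
ε = (ΔQ/ΔP)(P̄/Q̄) = (-144/1.8)(15.00/2384.0).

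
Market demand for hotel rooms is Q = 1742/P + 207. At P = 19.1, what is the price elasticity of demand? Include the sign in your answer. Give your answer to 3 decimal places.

At P = 19.1, Q = 298.204.
dQ/dP = −1742/P² = -4.775.
ε = (dQ/dP)(P/Q) = (-4.775)(19.1/298.204).

-0.306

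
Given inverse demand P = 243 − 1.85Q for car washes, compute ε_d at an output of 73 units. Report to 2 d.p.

At Q = 73, P = 243 − 1.85(73) = 107.95.
dP/dQ = −1.85, so dQ/dP = 1/(−1.85) = -0.541.
ε = (dQ/dP)(P/Q) = (-0.541)(107.95/73).

-0.80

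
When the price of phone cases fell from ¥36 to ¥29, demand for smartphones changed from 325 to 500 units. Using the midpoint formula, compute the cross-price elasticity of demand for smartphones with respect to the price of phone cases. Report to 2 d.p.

-1.97

ΔQ_x = 500 − 325 = 175; ΔP_y = 29 − 36 = -7.
Midpoints: P̄_y = 32.50, Q̄_x = 412.5.
ε_xy = (ΔQ_x/ΔP_y)(P̄_y/Q̄_x) = (175/-7)(32.50/412.5).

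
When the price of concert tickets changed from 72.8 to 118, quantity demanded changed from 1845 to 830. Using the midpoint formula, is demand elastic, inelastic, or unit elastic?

Arc ε ≈ -1.602.
|ε| = 1.60 > 1.

elastic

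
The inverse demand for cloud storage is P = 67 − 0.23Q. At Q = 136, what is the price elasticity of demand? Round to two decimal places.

-1.14

At Q = 136, P = 67 − 0.23(136) = 35.72.
dP/dQ = −0.23, so dQ/dP = 1/(−0.23) = -4.348.
ε = (dQ/dP)(P/Q) = (-4.348)(35.72/136).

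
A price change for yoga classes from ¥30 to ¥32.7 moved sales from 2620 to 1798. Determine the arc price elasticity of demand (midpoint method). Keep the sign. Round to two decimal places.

-4.32

ΔQ = 1798 − 2620 = -822; ΔP = 32.7 − 30 = 2.7.
Midpoints: P̄ = 31.35, Q̄ = 2209.0.
ε = (ΔQ/ΔP)(P̄/Q̄) = (-822/2.7)(31.35/2209.0).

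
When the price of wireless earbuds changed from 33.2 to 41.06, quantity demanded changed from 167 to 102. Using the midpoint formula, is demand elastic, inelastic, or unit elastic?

Arc ε ≈ -2.283.
|ε| = 2.28 > 1.

elastic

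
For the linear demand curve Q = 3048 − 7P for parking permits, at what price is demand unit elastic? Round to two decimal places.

217.71

For linear demand Q = a − bP, ε = −bP/(a − bP). |ε| = 1 when bP = a − bP, i.e. P = a/(2b).
P = 3048/(2·7) = 3048/14 = 217.7143.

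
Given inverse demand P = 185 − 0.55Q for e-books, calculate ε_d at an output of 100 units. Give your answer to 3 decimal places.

-2.364

At Q = 100, P = 185 − 0.55(100) = 130.00.
dP/dQ = −0.55, so dQ/dP = 1/(−0.55) = -1.818.
ε = (dQ/dP)(P/Q) = (-1.818)(130.00/100).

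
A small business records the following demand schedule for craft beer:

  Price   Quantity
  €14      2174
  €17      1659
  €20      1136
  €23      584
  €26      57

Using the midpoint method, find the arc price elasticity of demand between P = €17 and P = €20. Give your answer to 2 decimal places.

-2.31

At P = 17, Q = 1659; at P = 20, Q = 1136.
ΔQ = -523, ΔP = 3. Midpoints: P̄ = 18.50, Q̄ = 1397.5.
ε = (ΔQ/ΔP)(P̄/Q̄) = (-523/3)(18.50/1397.5).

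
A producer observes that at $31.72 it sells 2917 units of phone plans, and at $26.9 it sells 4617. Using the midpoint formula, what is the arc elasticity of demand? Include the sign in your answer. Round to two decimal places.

ΔQ = 4617 − 2917 = 1700; ΔP = 26.9 − 31.72 = -4.82.
Midpoints: P̄ = 29.31, Q̄ = 3767.0.
ε = (ΔQ/ΔP)(P̄/Q̄) = (1700/-4.82)(29.31/3767.0).

-2.74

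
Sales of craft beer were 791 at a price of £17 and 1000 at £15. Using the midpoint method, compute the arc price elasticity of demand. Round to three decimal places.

-1.867

ΔQ = 1000 − 791 = 209; ΔP = 15 − 17 = -2.
Midpoints: P̄ = 16.00, Q̄ = 895.5.
ε = (ΔQ/ΔP)(P̄/Q̄) = (209/-2)(16.00/895.5).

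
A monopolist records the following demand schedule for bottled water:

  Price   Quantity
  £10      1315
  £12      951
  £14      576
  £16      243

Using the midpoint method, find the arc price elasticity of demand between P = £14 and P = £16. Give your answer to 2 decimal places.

At P = 14, Q = 576; at P = 16, Q = 243.
ΔQ = -333, ΔP = 2. Midpoints: P̄ = 15.00, Q̄ = 409.5.
ε = (ΔQ/ΔP)(P̄/Q̄) = (-333/2)(15.00/409.5).

-6.10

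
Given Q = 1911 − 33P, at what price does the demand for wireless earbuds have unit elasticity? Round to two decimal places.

28.95

For linear demand Q = a − bP, ε = −bP/(a − bP). |ε| = 1 when bP = a − bP, i.e. P = a/(2b).
P = 1911/(2·33) = 1911/66 = 28.9545.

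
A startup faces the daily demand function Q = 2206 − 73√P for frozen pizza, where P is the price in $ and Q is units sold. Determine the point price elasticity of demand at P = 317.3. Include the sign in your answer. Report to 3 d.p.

At P = 317.3, Q = 905.657.
dQ/dP = −73/(2√P) = -2.049.
ε = (dQ/dP)(P/Q) = (-2.049)(317.3/905.657).
|ε| < 1, so demand is inelastic at this price.

-0.718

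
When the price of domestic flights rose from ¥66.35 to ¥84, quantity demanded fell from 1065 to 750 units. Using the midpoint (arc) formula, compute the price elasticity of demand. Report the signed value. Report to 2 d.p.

ΔQ = 750 − 1065 = -315; ΔP = 84 − 66.35 = 17.65.
Midpoints: P̄ = 75.17, Q̄ = 907.5.
ε = (ΔQ/ΔP)(P̄/Q̄) = (-315/17.65)(75.17/907.5).

-1.48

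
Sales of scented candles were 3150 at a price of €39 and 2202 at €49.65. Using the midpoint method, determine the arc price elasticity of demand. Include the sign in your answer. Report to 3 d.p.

-1.474

ΔQ = 2202 − 3150 = -948; ΔP = 49.65 − 39 = 10.65.
Midpoints: P̄ = 44.33, Q̄ = 2676.0.
ε = (ΔQ/ΔP)(P̄/Q̄) = (-948/10.65)(44.33/2676.0).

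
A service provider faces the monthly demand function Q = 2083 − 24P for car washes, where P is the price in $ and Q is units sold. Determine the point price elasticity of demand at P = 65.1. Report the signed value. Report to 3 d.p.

At P = 65.1, Q = 520.600.
dQ/dP = −24.
ε = (dQ/dP)(P/Q) = (-24)(65.1/520.600).

-3.001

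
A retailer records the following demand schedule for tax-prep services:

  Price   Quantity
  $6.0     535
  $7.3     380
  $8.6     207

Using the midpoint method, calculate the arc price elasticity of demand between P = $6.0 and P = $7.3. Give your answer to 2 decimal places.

-1.73

At P = 6.0, Q = 535; at P = 7.3, Q = 380.
ΔQ = -155, ΔP = 1.3. Midpoints: P̄ = 6.65, Q̄ = 457.5.
ε = (ΔQ/ΔP)(P̄/Q̄) = (-155/1.3)(6.65/457.5).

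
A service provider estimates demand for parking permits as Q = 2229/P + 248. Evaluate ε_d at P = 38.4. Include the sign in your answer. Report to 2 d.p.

At P = 38.4, Q = 306.047.
dQ/dP = −2229/P² = -1.512.
ε = (dQ/dP)(P/Q) = (-1.512)(38.4/306.047).
|ε| < 1, so demand is inelastic at this price.

-0.19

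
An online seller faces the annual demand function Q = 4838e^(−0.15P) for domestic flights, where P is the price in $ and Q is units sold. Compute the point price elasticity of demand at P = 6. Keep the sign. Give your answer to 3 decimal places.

-0.900

At P = 6, Q = 1966.984.
dQ/dP = −0.15·4838e^(−0.15P) = −0.15Q = -295.048.
ε = (dQ/dP)(P/Q) = (-295.048)(6/1966.984).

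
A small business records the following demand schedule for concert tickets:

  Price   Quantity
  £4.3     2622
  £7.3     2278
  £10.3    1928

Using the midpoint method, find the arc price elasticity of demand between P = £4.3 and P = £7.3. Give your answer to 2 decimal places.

At P = 4.3, Q = 2622; at P = 7.3, Q = 2278.
ΔQ = -344, ΔP = 3.0. Midpoints: P̄ = 5.80, Q̄ = 2450.0.
ε = (ΔQ/ΔP)(P̄/Q̄) = (-344/3.0)(5.80/2450.0).

-0.27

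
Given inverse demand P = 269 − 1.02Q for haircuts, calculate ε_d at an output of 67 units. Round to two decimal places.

At Q = 67, P = 269 − 1.02(67) = 200.66.
dP/dQ = −1.02, so dQ/dP = 1/(−1.02) = -0.980.
ε = (dQ/dP)(P/Q) = (-0.980)(200.66/67).

-2.94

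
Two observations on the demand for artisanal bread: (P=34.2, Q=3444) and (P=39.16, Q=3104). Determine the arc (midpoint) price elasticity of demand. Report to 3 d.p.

ΔQ = 3104 − 3444 = -340; ΔP = 39.16 − 34.2 = 4.96.
Midpoints: P̄ = 36.68, Q̄ = 3274.0.
ε = (ΔQ/ΔP)(P̄/Q̄) = (-340/4.96)(36.68/3274.0).

-0.768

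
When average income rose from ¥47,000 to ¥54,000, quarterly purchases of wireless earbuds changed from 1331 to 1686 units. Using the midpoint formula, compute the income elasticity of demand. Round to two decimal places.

ΔQ = 355, ΔI = 7000. Midpoints: Ī = 50,500, Q̄ = 1508.5.
ε_I = (ΔQ/ΔI)(Ī/Q̄) = (355/7000)(50500/1508.5).
ε_I > 0, so the good is normal.

1.70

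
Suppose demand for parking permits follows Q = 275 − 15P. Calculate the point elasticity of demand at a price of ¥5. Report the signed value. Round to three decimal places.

-0.375

At P = 5, Q = 200.
dQ/dP = −15.
ε = (dQ/dP)(P/Q) = (-15)(5/200).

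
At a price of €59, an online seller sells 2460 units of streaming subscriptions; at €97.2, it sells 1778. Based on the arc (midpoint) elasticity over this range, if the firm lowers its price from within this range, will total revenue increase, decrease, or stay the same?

Arc ε = (-682/38.2)(78.10/2119.0) ≈ -0.658.
|ε| = 0.66 < 1, so demand is inelastic. A price cut therefore reduces total revenue.

decrease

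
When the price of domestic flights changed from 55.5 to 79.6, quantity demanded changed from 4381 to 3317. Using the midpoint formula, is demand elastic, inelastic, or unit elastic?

Arc ε ≈ -0.775.
|ε| = 0.77 < 1.

inelastic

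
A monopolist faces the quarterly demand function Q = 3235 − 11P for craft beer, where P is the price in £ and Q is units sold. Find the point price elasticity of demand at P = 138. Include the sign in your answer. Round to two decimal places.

At P = 138, Q = 1717.
dQ/dP = −11.
ε = (dQ/dP)(P/Q) = (-11)(138/1717).
|ε| < 1, so demand is inelastic at this price.

-0.88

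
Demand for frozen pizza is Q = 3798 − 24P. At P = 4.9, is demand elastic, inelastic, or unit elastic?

Q = 3680.400, dQ/dP = -24.
ε = (dQ/dP)(P/Q) ≈ -0.032.
|ε| = 0.03 < 1.

inelastic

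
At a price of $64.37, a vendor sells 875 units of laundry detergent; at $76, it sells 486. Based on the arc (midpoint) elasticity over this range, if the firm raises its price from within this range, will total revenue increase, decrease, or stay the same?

decrease

Arc ε = (-389/11.63)(70.19/680.5) ≈ -3.450.
|ε| = 3.45 > 1, so demand is elastic. A price rise therefore reduces total revenue.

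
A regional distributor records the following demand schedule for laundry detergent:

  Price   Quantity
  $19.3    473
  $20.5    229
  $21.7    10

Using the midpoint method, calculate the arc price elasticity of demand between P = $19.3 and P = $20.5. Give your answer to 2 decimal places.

-11.53

At P = 19.3, Q = 473; at P = 20.5, Q = 229.
ΔQ = -244, ΔP = 1.2. Midpoints: P̄ = 19.90, Q̄ = 351.0.
ε = (ΔQ/ΔP)(P̄/Q̄) = (-244/1.2)(19.90/351.0).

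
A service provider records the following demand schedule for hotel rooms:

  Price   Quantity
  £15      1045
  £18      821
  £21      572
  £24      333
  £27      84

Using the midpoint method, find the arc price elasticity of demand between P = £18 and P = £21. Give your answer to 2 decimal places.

At P = 18, Q = 821; at P = 21, Q = 572.
ΔQ = -249, ΔP = 3. Midpoints: P̄ = 19.50, Q̄ = 696.5.
ε = (ΔQ/ΔP)(P̄/Q̄) = (-249/3)(19.50/696.5).

-2.32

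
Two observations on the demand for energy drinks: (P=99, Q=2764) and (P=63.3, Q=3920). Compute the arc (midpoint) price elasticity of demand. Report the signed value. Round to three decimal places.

ΔQ = 3920 − 2764 = 1156; ΔP = 63.3 − 99 = -35.7.
Midpoints: P̄ = 81.15, Q̄ = 3342.0.
ε = (ΔQ/ΔP)(P̄/Q̄) = (1156/-35.7)(81.15/3342.0).

-0.786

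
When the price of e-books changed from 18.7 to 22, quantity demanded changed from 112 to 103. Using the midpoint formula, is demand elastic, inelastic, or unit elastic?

Arc ε ≈ -0.516.
|ε| = 0.52 < 1.

inelastic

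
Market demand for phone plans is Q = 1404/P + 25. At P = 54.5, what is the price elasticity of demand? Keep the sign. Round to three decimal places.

-0.508

At P = 54.5, Q = 50.761.
dQ/dP = −1404/P² = -0.473.
ε = (dQ/dP)(P/Q) = (-0.473)(54.5/50.761).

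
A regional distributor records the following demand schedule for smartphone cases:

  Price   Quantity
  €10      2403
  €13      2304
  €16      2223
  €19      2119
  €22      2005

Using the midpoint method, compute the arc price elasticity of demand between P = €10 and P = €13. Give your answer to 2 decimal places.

At P = 10, Q = 2403; at P = 13, Q = 2304.
ΔQ = -99, ΔP = 3. Midpoints: P̄ = 11.50, Q̄ = 2353.5.
ε = (ΔQ/ΔP)(P̄/Q̄) = (-99/3)(11.50/2353.5).

-0.16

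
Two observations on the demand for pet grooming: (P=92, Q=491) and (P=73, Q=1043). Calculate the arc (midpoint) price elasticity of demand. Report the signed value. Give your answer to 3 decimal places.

-3.125

ΔQ = 1043 − 491 = 552; ΔP = 73 − 92 = -19.
Midpoints: P̄ = 82.50, Q̄ = 767.0.
ε = (ΔQ/ΔP)(P̄/Q̄) = (552/-19)(82.50/767.0).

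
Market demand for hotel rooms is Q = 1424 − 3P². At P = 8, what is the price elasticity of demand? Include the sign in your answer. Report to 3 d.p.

At P = 8, Q = 1232.
dQ/dP = −6P = -48.
ε = (dQ/dP)(P/Q) = (-48)(8/1232).
|ε| < 1, so demand is inelastic at this price.

-0.312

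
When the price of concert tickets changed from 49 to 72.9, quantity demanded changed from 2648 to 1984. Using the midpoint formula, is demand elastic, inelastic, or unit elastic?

inelastic

Arc ε ≈ -0.731.
|ε| = 0.73 < 1.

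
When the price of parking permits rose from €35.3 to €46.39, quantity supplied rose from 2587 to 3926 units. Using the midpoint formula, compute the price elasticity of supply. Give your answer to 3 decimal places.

ΔQ = 3926 − 2587 = 1339; ΔP = 46.39 − 35.3 = 11.09.
Midpoints: P̄ = 40.84, Q̄ = 3256.5.
ε_s = (ΔQ/ΔP)(P̄/Q̄) = (1339/11.09)(40.84/3256.5).

1.514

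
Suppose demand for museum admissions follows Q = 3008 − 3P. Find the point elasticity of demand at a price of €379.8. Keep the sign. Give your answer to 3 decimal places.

-0.610

At P = 379.8, Q = 1868.600.
dQ/dP = −3.
ε = (dQ/dP)(P/Q) = (-3)(379.8/1868.600).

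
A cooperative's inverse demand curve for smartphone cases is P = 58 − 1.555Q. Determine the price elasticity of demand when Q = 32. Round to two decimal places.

-0.17

At Q = 32, P = 58 − 1.555(32) = 8.24.
dP/dQ = −1.555, so dQ/dP = 1/(−1.555) = -0.643.
ε = (dQ/dP)(P/Q) = (-0.643)(8.24/32).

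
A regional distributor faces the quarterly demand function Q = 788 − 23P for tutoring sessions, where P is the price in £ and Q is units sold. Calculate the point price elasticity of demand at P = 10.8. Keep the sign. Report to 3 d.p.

At P = 10.8, Q = 539.600.
dQ/dP = −23.
ε = (dQ/dP)(P/Q) = (-23)(10.8/539.600).
|ε| < 1, so demand is inelastic at this price.

-0.460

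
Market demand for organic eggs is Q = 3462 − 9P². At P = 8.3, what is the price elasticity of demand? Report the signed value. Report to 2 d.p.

-0.44

At P = 8.3, Q = 2841.990.
dQ/dP = −18P = -149.400.
ε = (dQ/dP)(P/Q) = (-149.400)(8.3/2841.990).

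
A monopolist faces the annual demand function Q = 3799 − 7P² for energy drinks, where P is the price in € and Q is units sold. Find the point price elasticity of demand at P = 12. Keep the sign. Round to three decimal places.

At P = 12, Q = 2791.
dQ/dP = −14P = -168.
ε = (dQ/dP)(P/Q) = (-168)(12/2791).
|ε| < 1, so demand is inelastic at this price.

-0.722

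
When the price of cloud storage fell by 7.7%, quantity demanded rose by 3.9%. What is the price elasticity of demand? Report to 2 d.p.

ε = %ΔQ / %ΔP = (3.9)/(-7.7) = -0.506.

-0.51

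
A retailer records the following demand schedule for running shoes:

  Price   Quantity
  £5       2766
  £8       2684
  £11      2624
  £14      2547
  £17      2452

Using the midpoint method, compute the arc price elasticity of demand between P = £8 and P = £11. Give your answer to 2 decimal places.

At P = 8, Q = 2684; at P = 11, Q = 2624.
ΔQ = -60, ΔP = 3. Midpoints: P̄ = 9.50, Q̄ = 2654.0.
ε = (ΔQ/ΔP)(P̄/Q̄) = (-60/3)(9.50/2654.0).

-0.07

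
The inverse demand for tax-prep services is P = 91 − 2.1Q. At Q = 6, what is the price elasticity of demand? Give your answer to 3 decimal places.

-6.222

At Q = 6, P = 91 − 2.1(6) = 78.40.
dP/dQ = −2.1, so dQ/dP = 1/(−2.1) = -0.476.
ε = (dQ/dP)(P/Q) = (-0.476)(78.40/6).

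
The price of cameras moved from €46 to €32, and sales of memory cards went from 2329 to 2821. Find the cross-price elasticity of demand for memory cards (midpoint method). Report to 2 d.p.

ΔQ_x = 2821 − 2329 = 492; ΔP_y = 32 − 46 = -14.
Midpoints: P̄_y = 39.00, Q̄_x = 2575.0.
ε_xy = (ΔQ_x/ΔP_y)(P̄_y/Q̄_x) = (492/-14)(39.00/2575.0).

-0.53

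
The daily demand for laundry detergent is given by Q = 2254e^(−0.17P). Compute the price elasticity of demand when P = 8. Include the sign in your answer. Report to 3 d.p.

At P = 8, Q = 578.513.
dQ/dP = −0.17·2254e^(−0.17P) = −0.17Q = -98.347.
ε = (dQ/dP)(P/Q) = (-98.347)(8/578.513).

-1.360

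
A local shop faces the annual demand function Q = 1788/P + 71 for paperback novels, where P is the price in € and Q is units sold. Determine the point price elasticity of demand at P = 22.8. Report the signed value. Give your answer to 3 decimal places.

-0.525

At P = 22.8, Q = 149.421.
dQ/dP = −1788/P² = -3.440.
ε = (dQ/dP)(P/Q) = (-3.440)(22.8/149.421).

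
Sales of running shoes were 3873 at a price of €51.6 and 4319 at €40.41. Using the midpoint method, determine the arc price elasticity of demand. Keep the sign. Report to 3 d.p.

-0.448

ΔQ = 4319 − 3873 = 446; ΔP = 40.41 − 51.6 = -11.19.
Midpoints: P̄ = 46.00, Q̄ = 4096.0.
ε = (ΔQ/ΔP)(P̄/Q̄) = (446/-11.19)(46.00/4096.0).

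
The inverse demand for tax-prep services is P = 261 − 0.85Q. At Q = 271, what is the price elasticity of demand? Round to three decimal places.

At Q = 271, P = 261 − 0.85(271) = 30.65.
dP/dQ = −0.85, so dQ/dP = 1/(−0.85) = -1.176.
ε = (dQ/dP)(P/Q) = (-1.176)(30.65/271).

-0.133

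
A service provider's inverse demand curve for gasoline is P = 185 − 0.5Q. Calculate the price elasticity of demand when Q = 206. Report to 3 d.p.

-0.796

At Q = 206, P = 185 − 0.5(206) = 82.00.
dP/dQ = −0.5, so dQ/dP = 1/(−0.5) = -2.000.
ε = (dQ/dP)(P/Q) = (-2.000)(82.00/206).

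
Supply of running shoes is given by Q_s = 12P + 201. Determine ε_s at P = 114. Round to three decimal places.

0.872

At P = 114, Q_s = 1569.
dQ_s/dP = 12.
ε_s = (dQ_s/dP)(P/Q_s) = (12)(114/1569).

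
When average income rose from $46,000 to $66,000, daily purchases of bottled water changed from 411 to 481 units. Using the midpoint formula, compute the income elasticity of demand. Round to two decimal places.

ΔQ = 70, ΔI = 20000. Midpoints: Ī = 56,000, Q̄ = 446.0.
ε_I = (ΔQ/ΔI)(Ī/Q̄) = (70/20000)(56000/446.0).

0.44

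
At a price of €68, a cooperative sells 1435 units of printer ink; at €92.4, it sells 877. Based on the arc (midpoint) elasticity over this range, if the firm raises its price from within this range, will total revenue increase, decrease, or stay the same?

decrease

Arc ε = (-558/24.4)(80.20/1156.0) ≈ -1.587.
|ε| = 1.59 > 1, so demand is elastic. A price rise therefore reduces total revenue.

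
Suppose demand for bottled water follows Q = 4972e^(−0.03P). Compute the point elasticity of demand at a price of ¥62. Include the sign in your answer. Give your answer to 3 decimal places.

-1.860

At P = 62, Q = 774.004.
dQ/dP = −0.03·4972e^(−0.03P) = −0.03Q = -23.220.
ε = (dQ/dP)(P/Q) = (-23.220)(62/774.004).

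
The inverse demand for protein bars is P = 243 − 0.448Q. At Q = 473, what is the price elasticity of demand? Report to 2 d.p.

At Q = 473, P = 243 − 0.448(473) = 31.10.
dP/dQ = −0.448, so dQ/dP = 1/(−0.448) = -2.232.
ε = (dQ/dP)(P/Q) = (-2.232)(31.10/473).

-0.15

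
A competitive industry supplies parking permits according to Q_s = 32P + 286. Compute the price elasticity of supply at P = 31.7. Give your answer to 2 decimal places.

0.78

At P = 31.7, Q_s = 1300.40.
dQ_s/dP = 32.
ε_s = (dQ_s/dP)(P/Q_s) = (32)(31.7/1300.40).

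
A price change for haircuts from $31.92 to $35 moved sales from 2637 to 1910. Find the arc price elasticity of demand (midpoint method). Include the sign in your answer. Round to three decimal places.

-3.474

ΔQ = 1910 − 2637 = -727; ΔP = 35 − 31.92 = 3.08.
Midpoints: P̄ = 33.46, Q̄ = 2273.5.
ε = (ΔQ/ΔP)(P̄/Q̄) = (-727/3.08)(33.46/2273.5).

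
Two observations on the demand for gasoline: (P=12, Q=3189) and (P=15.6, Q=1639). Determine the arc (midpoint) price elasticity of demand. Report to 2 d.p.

-2.46

ΔQ = 1639 − 3189 = -1550; ΔP = 15.6 − 12 = 3.6.
Midpoints: P̄ = 13.80, Q̄ = 2414.0.
ε = (ΔQ/ΔP)(P̄/Q̄) = (-1550/3.6)(13.80/2414.0).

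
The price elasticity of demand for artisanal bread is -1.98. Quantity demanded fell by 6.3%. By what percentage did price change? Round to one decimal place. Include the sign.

3.2%

%ΔP ≈ %ΔQ / ε = (-6.3%)/(-1.98) = 3.18%.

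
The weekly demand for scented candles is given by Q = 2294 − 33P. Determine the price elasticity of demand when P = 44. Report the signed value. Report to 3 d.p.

At P = 44, Q = 842.
dQ/dP = −33.
ε = (dQ/dP)(P/Q) = (-33)(44/842).

-1.724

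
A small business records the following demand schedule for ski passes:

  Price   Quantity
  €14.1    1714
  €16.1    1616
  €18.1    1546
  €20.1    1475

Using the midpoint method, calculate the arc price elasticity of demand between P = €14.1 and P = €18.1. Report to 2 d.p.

-0.41

At P = 14.1, Q = 1714; at P = 18.1, Q = 1546.
ΔQ = -168, ΔP = 4.0. Midpoints: P̄ = 16.10, Q̄ = 1630.0.
ε = (ΔQ/ΔP)(P̄/Q̄) = (-168/4.0)(16.10/1630.0).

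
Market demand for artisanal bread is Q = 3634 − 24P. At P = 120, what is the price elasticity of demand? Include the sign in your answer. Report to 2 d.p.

At P = 120, Q = 754.
dQ/dP = −24.
ε = (dQ/dP)(P/Q) = (-24)(120/754).

-3.82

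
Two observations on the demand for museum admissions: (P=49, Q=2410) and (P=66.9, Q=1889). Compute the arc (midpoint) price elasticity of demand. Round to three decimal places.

ΔQ = 1889 − 2410 = -521; ΔP = 66.9 − 49 = 17.9.
Midpoints: P̄ = 57.95, Q̄ = 2149.5.
ε = (ΔQ/ΔP)(P̄/Q̄) = (-521/17.9)(57.95/2149.5).

-0.785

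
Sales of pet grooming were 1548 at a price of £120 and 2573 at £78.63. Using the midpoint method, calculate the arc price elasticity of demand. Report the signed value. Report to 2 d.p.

ΔQ = 2573 − 1548 = 1025; ΔP = 78.63 − 120 = -41.37.
Midpoints: P̄ = 99.31, Q̄ = 2060.5.
ε = (ΔQ/ΔP)(P̄/Q̄) = (1025/-41.37)(99.31/2060.5).

-1.19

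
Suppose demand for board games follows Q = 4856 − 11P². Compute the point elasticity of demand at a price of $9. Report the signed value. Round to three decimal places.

-0.449

At P = 9, Q = 3965.
dQ/dP = −22P = -198.
ε = (dQ/dP)(P/Q) = (-198)(9/3965).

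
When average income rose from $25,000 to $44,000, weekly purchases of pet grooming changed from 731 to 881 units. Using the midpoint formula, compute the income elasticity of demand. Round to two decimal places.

ΔQ = 150, ΔI = 19000. Midpoints: Ī = 34,500, Q̄ = 806.0.
ε_I = (ΔQ/ΔI)(Ī/Q̄) = (150/19000)(34500/806.0).

0.34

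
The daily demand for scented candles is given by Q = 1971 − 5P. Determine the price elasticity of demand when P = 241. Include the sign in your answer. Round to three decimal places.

At P = 241, Q = 766.
dQ/dP = −5.
ε = (dQ/dP)(P/Q) = (-5)(241/766).

-1.573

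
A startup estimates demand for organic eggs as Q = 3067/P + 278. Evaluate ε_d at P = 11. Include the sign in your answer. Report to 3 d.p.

At P = 11, Q = 556.818.
dQ/dP = −3067/P² = -25.347.
ε = (dQ/dP)(P/Q) = (-25.347)(11/556.818).

-0.501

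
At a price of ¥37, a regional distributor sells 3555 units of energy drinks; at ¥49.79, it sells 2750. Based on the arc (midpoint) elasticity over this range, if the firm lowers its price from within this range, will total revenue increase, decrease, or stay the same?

Arc ε = (-805/12.79)(43.39/3152.5) ≈ -0.866.
|ε| = 0.87 < 1, so demand is inelastic. A price cut therefore reduces total revenue.

decrease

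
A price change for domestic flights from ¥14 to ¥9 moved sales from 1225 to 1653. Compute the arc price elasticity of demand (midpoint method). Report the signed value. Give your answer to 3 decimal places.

-0.684

ΔQ = 1653 − 1225 = 428; ΔP = 9 − 14 = -5.
Midpoints: P̄ = 11.50, Q̄ = 1439.0.
ε = (ΔQ/ΔP)(P̄/Q̄) = (428/-5)(11.50/1439.0).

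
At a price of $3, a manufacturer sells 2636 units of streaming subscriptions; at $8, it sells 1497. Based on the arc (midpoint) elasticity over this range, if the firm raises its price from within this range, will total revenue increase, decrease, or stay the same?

increase

Arc ε = (-1139/5)(5.50/2066.5) ≈ -0.606.
|ε| = 0.61 < 1, so demand is inelastic. A price rise therefore raises total revenue.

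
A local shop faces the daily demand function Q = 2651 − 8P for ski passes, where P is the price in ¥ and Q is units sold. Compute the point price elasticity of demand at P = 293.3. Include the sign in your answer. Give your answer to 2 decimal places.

-7.70

At P = 293.3, Q = 304.600.
dQ/dP = −8.
ε = (dQ/dP)(P/Q) = (-8)(293.3/304.600).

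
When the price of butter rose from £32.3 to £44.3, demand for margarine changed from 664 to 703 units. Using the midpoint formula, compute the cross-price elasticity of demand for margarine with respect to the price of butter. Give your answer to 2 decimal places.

0.18

ΔQ_x = 703 − 664 = 39; ΔP_y = 44.3 − 32.3 = 12.
Midpoints: P̄_y = 38.30, Q̄_x = 683.5.
ε_xy = (ΔQ_x/ΔP_y)(P̄_y/Q̄_x) = (39/12)(38.30/683.5).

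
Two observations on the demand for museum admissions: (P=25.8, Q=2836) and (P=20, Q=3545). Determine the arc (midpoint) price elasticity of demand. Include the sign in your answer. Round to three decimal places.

-0.877

ΔQ = 3545 − 2836 = 709; ΔP = 20 − 25.8 = -5.8.
Midpoints: P̄ = 22.90, Q̄ = 3190.5.
ε = (ΔQ/ΔP)(P̄/Q̄) = (709/-5.8)(22.90/3190.5).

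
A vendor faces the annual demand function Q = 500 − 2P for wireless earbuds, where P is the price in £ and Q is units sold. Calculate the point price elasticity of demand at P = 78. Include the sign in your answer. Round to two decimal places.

-0.45

At P = 78, Q = 344.
dQ/dP = −2.
ε = (dQ/dP)(P/Q) = (-2)(78/344).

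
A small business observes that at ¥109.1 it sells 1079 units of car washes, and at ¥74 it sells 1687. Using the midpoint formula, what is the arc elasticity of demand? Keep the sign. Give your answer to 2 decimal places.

-1.15

ΔQ = 1687 − 1079 = 608; ΔP = 74 − 109.1 = -35.1.
Midpoints: P̄ = 91.55, Q̄ = 1383.0.
ε = (ΔQ/ΔP)(P̄/Q̄) = (608/-35.1)(91.55/1383.0).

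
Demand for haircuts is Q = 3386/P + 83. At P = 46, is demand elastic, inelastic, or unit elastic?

inelastic

Q = 156.609, dQ/dP = -1.600.
ε = (dQ/dP)(P/Q) ≈ -0.470.
|ε| = 0.47 < 1.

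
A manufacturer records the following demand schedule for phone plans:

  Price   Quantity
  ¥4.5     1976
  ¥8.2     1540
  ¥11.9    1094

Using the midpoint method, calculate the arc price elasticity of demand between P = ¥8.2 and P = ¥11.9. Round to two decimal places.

At P = 8.2, Q = 1540; at P = 11.9, Q = 1094.
ΔQ = -446, ΔP = 3.7. Midpoints: P̄ = 10.05, Q̄ = 1317.0.
ε = (ΔQ/ΔP)(P̄/Q̄) = (-446/3.7)(10.05/1317.0).

-0.92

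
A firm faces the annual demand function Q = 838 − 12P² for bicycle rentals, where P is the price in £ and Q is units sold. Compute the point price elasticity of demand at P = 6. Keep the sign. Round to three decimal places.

-2.128

At P = 6, Q = 406.
dQ/dP = −24P = -144.
ε = (dQ/dP)(P/Q) = (-144)(6/406).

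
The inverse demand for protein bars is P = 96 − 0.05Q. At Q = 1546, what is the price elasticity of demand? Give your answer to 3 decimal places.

-0.242

At Q = 1546, P = 96 − 0.05(1546) = 18.70.
dP/dQ = −0.05, so dQ/dP = 1/(−0.05) = -20.000.
ε = (dQ/dP)(P/Q) = (-20.000)(18.70/1546).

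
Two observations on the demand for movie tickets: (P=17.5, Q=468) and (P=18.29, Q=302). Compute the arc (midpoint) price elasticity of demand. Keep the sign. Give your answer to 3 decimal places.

-9.767

ΔQ = 302 − 468 = -166; ΔP = 18.29 − 17.5 = 0.79.
Midpoints: P̄ = 17.89, Q̄ = 385.0.
ε = (ΔQ/ΔP)(P̄/Q̄) = (-166/0.79)(17.89/385.0).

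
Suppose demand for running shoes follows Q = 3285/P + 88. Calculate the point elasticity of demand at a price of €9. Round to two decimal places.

At P = 9, Q = 453.
dQ/dP = −3285/P² = -40.556.
ε = (dQ/dP)(P/Q) = (-40.556)(9/453).
|ε| < 1, so demand is inelastic at this price.

-0.81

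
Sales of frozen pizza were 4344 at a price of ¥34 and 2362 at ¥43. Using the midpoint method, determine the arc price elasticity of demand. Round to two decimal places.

-2.53

ΔQ = 2362 − 4344 = -1982; ΔP = 43 − 34 = 9.
Midpoints: P̄ = 38.50, Q̄ = 3353.0.
ε = (ΔQ/ΔP)(P̄/Q̄) = (-1982/9)(38.50/3353.0).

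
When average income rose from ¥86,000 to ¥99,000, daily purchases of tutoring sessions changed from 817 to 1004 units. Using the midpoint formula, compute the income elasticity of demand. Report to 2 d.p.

1.46

ΔQ = 187, ΔI = 13000. Midpoints: Ī = 92,500, Q̄ = 910.5.
ε_I = (ΔQ/ΔI)(Ī/Q̄) = (187/13000)(92500/910.5).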